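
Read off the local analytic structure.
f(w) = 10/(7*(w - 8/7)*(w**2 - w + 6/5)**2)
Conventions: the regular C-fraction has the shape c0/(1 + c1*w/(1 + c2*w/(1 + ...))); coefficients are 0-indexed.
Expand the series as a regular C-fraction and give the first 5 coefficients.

The regular C-fraction coefficients are [-125/144, -61/24, 275/183, -24083/40260, 2818383/5298260].

Taylor coefficients (expand at 0): a_0 = -125/144, a_1 = -7625/3456, a_2 = -21125/9216, a_3 = -792625/1990656, a_4 = 84954875/47775744.
c0 = a_0 = -125/144. Peel one level at a time: if S = 1 + c*w/S' with S'(0) = 1, then c is the w-coefficient of S and S' = c*w/(S - 1).
S_1 = c0/f = 1 + (-61/24)*w + (275/72)*w^2 + ...; c1 = -61/24.
S_2 = c1*w/(S_1 - 1) = 1 + (275/183)*w + (120415/133956)*w^2 + ...; c2 = 275/183.
S_3 = c2*w/(S_2 - 1) = 1 + (-24083/40260)*w + (15401/48400)*w^2 + ...; c3 = -24083/40260.
S_4 = c3*w/(S_3 - 1) = 1 + (2818383/5298260)*w + ...; c4 = 2818383/5298260.


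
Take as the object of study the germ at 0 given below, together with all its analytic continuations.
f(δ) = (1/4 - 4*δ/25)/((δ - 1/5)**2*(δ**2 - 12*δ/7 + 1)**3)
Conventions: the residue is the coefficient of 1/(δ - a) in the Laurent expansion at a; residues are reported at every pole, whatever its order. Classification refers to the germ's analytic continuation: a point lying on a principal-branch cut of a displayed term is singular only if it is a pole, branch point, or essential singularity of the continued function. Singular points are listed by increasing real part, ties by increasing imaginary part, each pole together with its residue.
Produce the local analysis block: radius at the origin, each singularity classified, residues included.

Denominator factor (δ - 1/5)^2: pole of order 2 at 1/5, modulus 1/5.
Denominator factor (δ**2 - 12*δ/7 + 1)^3: discriminant -52/49, complex-conjugate roots (6/7) + ((1/7)*sqrt(13))*i and (6/7) - ((1/7)*sqrt(13))*i; poles of order 3, moduli 1 and 1.
The radius of convergence is the smallest modulus among the singular points: 1/5.
At the order-2 pole 1/5 set g(δ) = (δ - (1/5))^2*f(δ) = (1/4 - 4*δ/25)/(δ**2 - 12*δ/7 + 1)**3.
Order-2 pole: residue = g'(a); g'(1/5) = 1403084375/443066912, so the residue is 1403084375/443066912.
The factor δ**2 - 12*δ/7 + 1 splits as (δ - a)(δ - a') with a = (6/7) - ((1/7)*sqrt(13))*i, a' = (6/7) + ((1/7)*sqrt(13))*i. At the order-3 pole a set g(δ) = (δ - a)^3*f(δ) = [(1/4 - 4*δ/25)/(δ - 1/5)**2] / (δ - a')^3.
Order-3 pole: residue = g''(a)/2; g''((6/7) - ((1/7)*sqrt(13))*i) = (-1403084375/443066912) + ((491006495231/486709002832)*sqrt(13))*i, so the residue is (-1403084375/886133824) + ((491006495231/973418005664)*sqrt(13))*i.
The factor δ**2 - 12*δ/7 + 1 splits as (δ - a)(δ - a') with a = (6/7) + ((1/7)*sqrt(13))*i, a' = (6/7) - ((1/7)*sqrt(13))*i. At the order-3 pole a set g(δ) = (δ - a)^3*f(δ) = [(1/4 - 4*δ/25)/(δ - 1/5)**2] / (δ - a')^3.
Order-3 pole: residue = g''(a)/2; g''((6/7) + ((1/7)*sqrt(13))*i) = (-1403084375/443066912) - ((491006495231/486709002832)*sqrt(13))*i, so the residue is (-1403084375/886133824) - ((491006495231/973418005664)*sqrt(13))*i.
List the singular points by increasing real part (a conjugate pair: the negative imaginary part first).

Radius of convergence at 0: 1/5.
At 1/5: a pole of order 2; residue 1403084375/443066912.
At (6/7) - ((1/7)*sqrt(13))*i: a pole of order 3; residue (-1403084375/886133824) + ((491006495231/973418005664)*sqrt(13))*i.
At (6/7) + ((1/7)*sqrt(13))*i: a pole of order 3; residue (-1403084375/886133824) - ((491006495231/973418005664)*sqrt(13))*i.


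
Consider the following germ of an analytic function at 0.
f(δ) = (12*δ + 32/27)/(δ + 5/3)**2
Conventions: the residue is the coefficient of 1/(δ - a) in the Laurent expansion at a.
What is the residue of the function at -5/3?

At the order-2 pole -5/3 set g(δ) = (δ - (-5/3))^2*f(δ) = 12*δ + 32/27.
Order-2 pole: residue = g'(a); g'(-5/3) = 12, so the residue is 12.

The residue is 12.


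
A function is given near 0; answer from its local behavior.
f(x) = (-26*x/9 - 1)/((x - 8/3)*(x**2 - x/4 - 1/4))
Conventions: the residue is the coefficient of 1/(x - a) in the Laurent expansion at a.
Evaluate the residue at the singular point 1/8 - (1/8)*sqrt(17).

The factor x**2 - x/4 - 1/4 splits as (x - a)(x - a') with a = 1/8 - (1/8)*sqrt(17), a' = 1/8 + (1/8)*sqrt(17). At the order-1 pole a set g(x) = (x - a)*f(x) = [(-26*x/9 - 1)/(x - 8/3)] / (x - a').
Simple pole: residue = g(a) at a = 1/8 - (1/8)*sqrt(17), which is 470/669 - (1826/11373)*sqrt(17).

The residue is 470/669 - (1826/11373)*sqrt(17).


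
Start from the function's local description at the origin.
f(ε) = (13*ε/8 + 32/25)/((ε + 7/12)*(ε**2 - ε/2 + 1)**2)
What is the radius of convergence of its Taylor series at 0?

Denominator factor (ε**2 - ε/2 + 1)^2: discriminant -15/4, complex-conjugate roots (1/4) + ((1/4)*sqrt(15))*i and (1/4) - ((1/4)*sqrt(15))*i; poles of order 2, moduli 1 and 1.
Denominator factor (ε + 7/12): pole of order 1 at -7/12, modulus 7/12.
The radius of convergence is the smallest modulus among the singular points: 7/12.

The radius of convergence is 7/12.


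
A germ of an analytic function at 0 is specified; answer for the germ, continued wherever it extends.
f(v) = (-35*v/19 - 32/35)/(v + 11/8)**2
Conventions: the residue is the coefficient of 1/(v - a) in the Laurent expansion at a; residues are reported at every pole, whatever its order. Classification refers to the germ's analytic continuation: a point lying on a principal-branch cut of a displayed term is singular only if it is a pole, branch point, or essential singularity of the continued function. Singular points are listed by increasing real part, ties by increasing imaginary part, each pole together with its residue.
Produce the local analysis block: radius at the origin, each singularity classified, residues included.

Radius of convergence at 0: 11/8.
At -11/8: a pole of order 2; residue -35/19.

Denominator factor (v + 11/8)^2: pole of order 2 at -11/8, modulus 11/8.
The radius of convergence is the smallest modulus among the singular points: 11/8.
At the order-2 pole -11/8 set g(v) = (v - (-11/8))^2*f(v) = -35*v/19 - 32/35.
Order-2 pole: residue = g'(a); g'(-11/8) = -35/19, so the residue is -35/19.


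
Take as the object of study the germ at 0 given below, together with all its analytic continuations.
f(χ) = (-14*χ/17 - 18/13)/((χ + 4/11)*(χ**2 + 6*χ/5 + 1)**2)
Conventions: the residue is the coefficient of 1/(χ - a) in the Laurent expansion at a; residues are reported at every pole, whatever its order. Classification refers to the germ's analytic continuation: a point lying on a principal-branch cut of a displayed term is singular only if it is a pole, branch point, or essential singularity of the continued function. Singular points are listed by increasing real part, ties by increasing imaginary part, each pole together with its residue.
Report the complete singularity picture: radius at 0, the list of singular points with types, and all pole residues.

Denominator factor (χ + 4/11): pole of order 1 at -4/11, modulus 4/11.
Denominator factor (χ**2 + 6*χ/5 + 1)^2: discriminant -64/25, complex-conjugate roots (-3/5) + (4/5)*i and (-3/5) - (4/5)*i; poles of order 2, moduli 1 and 1.
The radius of convergence is the smallest modulus among the singular points: 4/11.
The factor χ**2 + 6*χ/5 + 1 splits as (χ - a)(χ - a') with a = (-3/5) - (4/5)*i, a' = (-3/5) + (4/5)*i. At the order-2 pole a set g(χ) = (χ - a)^2*f(χ) = [(-14*χ/17 - 18/13)/(χ + 4/11)] / (χ - a')^2.
Order-2 pole: residue = g'(a); g'((-3/5) - (4/5)*i) = (43889725/39170261) + (10501425/96419104)*i, so the residue is (43889725/39170261) + (10501425/96419104)*i.
The factor χ**2 + 6*χ/5 + 1 splits as (χ - a)(χ - a') with a = (-3/5) + (4/5)*i, a' = (-3/5) - (4/5)*i. At the order-2 pole a set g(χ) = (χ - a)^2*f(χ) = [(-14*χ/17 - 18/13)/(χ + 4/11)] / (χ - a')^2.
Order-2 pole: residue = g'(a); g'((-3/5) + (4/5)*i) = (43889725/39170261) - (10501425/96419104)*i, so the residue is (43889725/39170261) - (10501425/96419104)*i.
At the order-1 pole -4/11 set g(χ) = (χ - (-4/11))*f(χ) = (-14*χ/17 - 18/13)/(χ**2 + 6*χ/5 + 1)**2.
Simple pole: residue = g(a) at a = -4/11, which is -87779450/39170261.
List the singular points by increasing real part (a conjugate pair: the negative imaginary part first).

Radius of convergence at 0: 4/11.
At (-3/5) - (4/5)*i: a pole of order 2; residue (43889725/39170261) + (10501425/96419104)*i.
At (-3/5) + (4/5)*i: a pole of order 2; residue (43889725/39170261) - (10501425/96419104)*i.
At -4/11: a pole of order 1; residue -87779450/39170261.


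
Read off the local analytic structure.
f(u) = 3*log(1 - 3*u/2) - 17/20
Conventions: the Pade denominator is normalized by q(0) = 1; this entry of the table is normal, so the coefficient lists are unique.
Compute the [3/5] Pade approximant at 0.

The Pade approximant has numerator coefficients [-17/20, -236421/106688, 6279903/906848, -87537321/25391744]; denominator coefficients [1, -1218375/453424, 119475/56678, -643275/1586984, -137295/6347936, -169857/50783488].

Taylor coefficients needed (expand at 0): a_0 = -17/20, a_1 = -9/2, a_2 = -27/8, a_3 = -27/8, a_4 = -243/64, a_5 = -729/160, a_6 = -729/128, a_7 = -6561/896, a_8 = -19683/2048.
Write the denominator as Q(u) = 1 + q1*u + q2*u^2 + q3*u^3 + q4*u^4 + q5*u^5. Requiring Q*f - P = O(u^9) with deg P <= 3 kills the coefficients of u^4..u^8 in Q*f:
  u^4: a_4 + q1*a_3 + q2*a_2 + q3*a_1 + q4*a_0 = 0, i.e. -243/64 + (-27/8)*q1 + (-27/8)*q2 + (-9/2)*q3 + (-17/20)*q4 = 0.
  u^5: a_5 + q1*a_4 + q2*a_3 + q3*a_2 + q4*a_1 + q5*a_0 = 0, i.e. -729/160 + (-243/64)*q1 + (-27/8)*q2 + (-27/8)*q3 + (-9/2)*q4 + (-17/20)*q5 = 0.
  u^6: a_6 + q1*a_5 + q2*a_4 + q3*a_3 + q4*a_2 + q5*a_1 = 0, i.e. -729/128 + (-729/160)*q1 + (-243/64)*q2 + (-27/8)*q3 + (-27/8)*q4 + (-9/2)*q5 = 0.
  u^7: a_7 + q1*a_6 + q2*a_5 + q3*a_4 + q4*a_3 + q5*a_2 = 0, i.e. -6561/896 + (-729/128)*q1 + (-729/160)*q2 + (-243/64)*q3 + (-27/8)*q4 + (-27/8)*q5 = 0.
  u^8: a_8 + q1*a_7 + q2*a_6 + q3*a_5 + q4*a_4 + q5*a_3 = 0, i.e. -19683/2048 + (-6561/896)*q1 + (-729/128)*q2 + (-729/160)*q3 + (-243/64)*q4 + (-27/8)*q5 = 0.
Solving this linear system: q1 = -1218375/453424, q2 = 119475/56678, q3 = -643275/1586984, q4 = -137295/6347936, q5 = -169857/50783488.
The numerator is Q*f truncated at degree 3: P0 = a_0 = -17/20; P1 = a_1 + q1*a_0 = -236421/106688; P2 = a_2 + q1*a_1 + q2*a_0 = 6279903/906848; P3 = a_3 + q1*a_2 + q2*a_1 + q3*a_0 = -87537321/25391744.


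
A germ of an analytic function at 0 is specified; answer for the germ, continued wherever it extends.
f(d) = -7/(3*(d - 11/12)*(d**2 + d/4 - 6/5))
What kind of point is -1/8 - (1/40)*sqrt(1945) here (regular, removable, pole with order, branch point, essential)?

The point is a pole of order 1.

The denominator factor d**2 + d/4 - 6/5 vanishes at -1/8 - (1/40)*sqrt(1945) and appears to the power 1; the numerator there equals -7/3, nonzero, and no other factor vanishes.
Hence a pole whose order is the multiplicity, 1.


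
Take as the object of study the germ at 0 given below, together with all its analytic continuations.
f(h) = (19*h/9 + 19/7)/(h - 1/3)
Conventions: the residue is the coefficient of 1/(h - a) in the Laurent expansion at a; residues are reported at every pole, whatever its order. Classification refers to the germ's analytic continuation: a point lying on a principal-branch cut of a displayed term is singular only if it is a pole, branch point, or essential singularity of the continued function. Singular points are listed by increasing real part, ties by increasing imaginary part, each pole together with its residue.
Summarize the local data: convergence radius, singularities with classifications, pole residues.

Radius of convergence at 0: 1/3.
At 1/3: a pole of order 1; residue 646/189.

Denominator factor (h - 1/3): pole of order 1 at 1/3, modulus 1/3.
The radius of convergence is the smallest modulus among the singular points: 1/3.
At the order-1 pole 1/3 set g(h) = (h - (1/3))*f(h) = 19*h/9 + 19/7.
Simple pole: residue = g(a) at a = 1/3, which is 646/189.


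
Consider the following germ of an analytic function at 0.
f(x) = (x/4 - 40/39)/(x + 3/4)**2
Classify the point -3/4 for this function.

The denominator factor x + 3/4 vanishes at -3/4 and appears to the power 2; the numerator there equals -757/624, nonzero, and no other factor vanishes.
Hence a pole whose order is the multiplicity, 2.

The point is a pole of order 2.


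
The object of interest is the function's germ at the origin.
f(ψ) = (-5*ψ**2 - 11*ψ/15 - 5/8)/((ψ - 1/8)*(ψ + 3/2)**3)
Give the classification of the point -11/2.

Denominator factors: ψ - 1/8 = -45/8 at ψ = -11/2; ψ + 3/2 = -4 at ψ = -11/2 — none vanishes.
So the germ continues analytically to -11/2.

The point is a regular point.


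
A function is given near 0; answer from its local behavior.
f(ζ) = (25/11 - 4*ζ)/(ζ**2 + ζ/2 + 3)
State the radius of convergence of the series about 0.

Denominator factor (ζ**2 + ζ/2 + 3): discriminant -47/4, complex-conjugate roots (-1/4) + ((1/4)*sqrt(47))*i and (-1/4) - ((1/4)*sqrt(47))*i; poles of order 1, moduli sqrt(3) and sqrt(3).
The radius of convergence is the smallest modulus among the singular points: sqrt(3).

The radius of convergence is sqrt(3).


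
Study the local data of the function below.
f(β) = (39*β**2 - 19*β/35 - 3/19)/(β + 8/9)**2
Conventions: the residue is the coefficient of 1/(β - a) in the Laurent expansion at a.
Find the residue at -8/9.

At the order-2 pole -8/9 set g(β) = (β - (-8/9))^2*f(β) = 39*β**2 - 19*β/35 - 3/19.
Order-2 pole: residue = g'(a); g'(-8/9) = -7337/105, so the residue is -7337/105.

The residue is -7337/105.


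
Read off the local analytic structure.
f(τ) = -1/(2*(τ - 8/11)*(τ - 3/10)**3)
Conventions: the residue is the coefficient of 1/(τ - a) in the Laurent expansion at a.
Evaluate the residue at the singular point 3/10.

The residue is 665500/103823.

At the order-3 pole 3/10 set g(τ) = (τ - (3/10))^3*f(τ) = -1/(2*(τ - 8/11)).
Order-3 pole: residue = g''(a)/2; g''(3/10) = 1331000/103823, so the residue is 665500/103823.


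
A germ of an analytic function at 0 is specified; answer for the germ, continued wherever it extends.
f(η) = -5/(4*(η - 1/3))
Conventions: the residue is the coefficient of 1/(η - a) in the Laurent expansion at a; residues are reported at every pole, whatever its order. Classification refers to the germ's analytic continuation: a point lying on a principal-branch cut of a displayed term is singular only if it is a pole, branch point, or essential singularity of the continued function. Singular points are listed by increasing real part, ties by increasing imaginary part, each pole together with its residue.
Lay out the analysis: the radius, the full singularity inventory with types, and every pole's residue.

Denominator factor (η - 1/3): pole of order 1 at 1/3, modulus 1/3.
The radius of convergence is the smallest modulus among the singular points: 1/3.
At the order-1 pole 1/3 set g(η) = (η - (1/3))*f(η) = -5/4.
Simple pole: residue = g(a) at a = 1/3, which is -5/4.

Radius of convergence at 0: 1/3.
At 1/3: a pole of order 1; residue -5/4.


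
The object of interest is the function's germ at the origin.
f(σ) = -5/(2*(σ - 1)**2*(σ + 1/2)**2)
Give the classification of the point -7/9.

The point is a regular point.

Denominator factors: σ + 1/2 = -5/18 at σ = -7/9; σ - 1 = -16/9 at σ = -7/9 — none vanishes.
So the germ continues analytically to -7/9.


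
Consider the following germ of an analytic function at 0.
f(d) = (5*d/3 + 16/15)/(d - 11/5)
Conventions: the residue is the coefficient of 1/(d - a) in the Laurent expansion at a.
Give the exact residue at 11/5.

The residue is 71/15.

At the order-1 pole 11/5 set g(d) = (d - (11/5))*f(d) = 5*d/3 + 16/15.
Simple pole: residue = g(a) at a = 11/5, which is 71/15.


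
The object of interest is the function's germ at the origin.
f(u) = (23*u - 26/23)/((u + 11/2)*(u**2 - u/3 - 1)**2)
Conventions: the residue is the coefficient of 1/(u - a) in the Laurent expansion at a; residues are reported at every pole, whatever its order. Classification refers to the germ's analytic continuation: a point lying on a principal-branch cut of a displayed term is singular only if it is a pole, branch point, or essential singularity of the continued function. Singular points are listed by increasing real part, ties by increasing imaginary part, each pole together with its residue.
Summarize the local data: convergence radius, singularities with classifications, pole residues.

Radius of convergence at 0: -1/6 + (1/6)*sqrt(37).
At -11/2: a pole of order 1; residue -422712/3199967.
At 1/6 - (1/6)*sqrt(37): a pole of order 2; residue 211356/3199967 + (219619674/4380754823)*sqrt(37).
At 1/6 + (1/6)*sqrt(37): a pole of order 2; residue 211356/3199967 - (219619674/4380754823)*sqrt(37).

Denominator factor (u + 11/2): pole of order 1 at -11/2, modulus 11/2.
Denominator factor (u**2 - u/3 - 1)^2: discriminant 37/9, real irrational roots 1/6 + (1/6)*sqrt(37) and 1/6 - (1/6)*sqrt(37); poles of order 2, moduli 1/6 + (1/6)*sqrt(37) and -1/6 + (1/6)*sqrt(37).
The radius of convergence is the smallest modulus among the singular points: -1/6 + (1/6)*sqrt(37).
At the order-1 pole -11/2 set g(u) = (u - (-11/2))*f(u) = (23*u - 26/23)/(u**2 - u/3 - 1)**2.
Simple pole: residue = g(a) at a = -11/2, which is -422712/3199967.
The factor u**2 - u/3 - 1 splits as (u - a)(u - a') with a = 1/6 - (1/6)*sqrt(37), a' = 1/6 + (1/6)*sqrt(37). At the order-2 pole a set g(u) = (u - a)^2*f(u) = [(23*u - 26/23)/(u + 11/2)] / (u - a')^2.
Order-2 pole: residue = g'(a); g'(1/6 - (1/6)*sqrt(37)) = 211356/3199967 + (219619674/4380754823)*sqrt(37), so the residue is 211356/3199967 + (219619674/4380754823)*sqrt(37).
The factor u**2 - u/3 - 1 splits as (u - a)(u - a') with a = 1/6 + (1/6)*sqrt(37), a' = 1/6 - (1/6)*sqrt(37). At the order-2 pole a set g(u) = (u - a)^2*f(u) = [(23*u - 26/23)/(u + 11/2)] / (u - a')^2.
Order-2 pole: residue = g'(a); g'(1/6 + (1/6)*sqrt(37)) = 211356/3199967 - (219619674/4380754823)*sqrt(37), so the residue is 211356/3199967 - (219619674/4380754823)*sqrt(37).
List the singular points by increasing real part (a conjugate pair: the negative imaginary part first).


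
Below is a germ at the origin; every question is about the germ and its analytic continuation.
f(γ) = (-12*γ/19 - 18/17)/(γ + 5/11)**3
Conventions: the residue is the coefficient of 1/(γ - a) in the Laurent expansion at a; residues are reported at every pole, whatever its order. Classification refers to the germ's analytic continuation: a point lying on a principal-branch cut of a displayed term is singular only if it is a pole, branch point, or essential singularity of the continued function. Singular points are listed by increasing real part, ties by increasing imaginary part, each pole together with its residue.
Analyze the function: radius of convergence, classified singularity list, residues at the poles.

Denominator factor (γ + 5/11)^3: pole of order 3 at -5/11, modulus 5/11.
The radius of convergence is the smallest modulus among the singular points: 5/11.
At the order-3 pole -5/11 set g(γ) = (γ - (-5/11))^3*f(γ) = -12*γ/19 - 18/17.
Order-3 pole: residue = g''(a)/2; g''(-5/11) = 0, so the residue is 0.

Radius of convergence at 0: 5/11.
At -5/11: a pole of order 3; residue 0.


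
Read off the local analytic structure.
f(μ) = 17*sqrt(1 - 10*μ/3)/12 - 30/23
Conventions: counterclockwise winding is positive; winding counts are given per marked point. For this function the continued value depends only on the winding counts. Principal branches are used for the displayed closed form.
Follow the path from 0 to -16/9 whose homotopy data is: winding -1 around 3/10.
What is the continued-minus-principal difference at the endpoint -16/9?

The rational part is single-valued and drops out of the difference; each branch term changes only by its own monodromy.
(17/12)*sqrt(1 - μ/(3/10)): winding -1 is odd, the square root flips sign, contributing -2*(17/12)*sqrt(1 - (-16/9)/(3/10)) = -2*(17/12)*sqrt(187/27) = -(17/54)*sqrt(561).
Summing the contributions at μ = -16/9 gives -(17/54)*sqrt(561).

Continued minus principal equals -(17/54)*sqrt(561).


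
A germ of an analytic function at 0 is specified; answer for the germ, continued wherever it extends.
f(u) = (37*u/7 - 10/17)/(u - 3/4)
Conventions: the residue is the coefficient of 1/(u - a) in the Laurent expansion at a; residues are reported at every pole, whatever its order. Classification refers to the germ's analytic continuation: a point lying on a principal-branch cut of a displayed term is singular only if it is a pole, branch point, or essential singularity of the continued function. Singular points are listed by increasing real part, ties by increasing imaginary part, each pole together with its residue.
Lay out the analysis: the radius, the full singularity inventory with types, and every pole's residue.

Radius of convergence at 0: 3/4.
At 3/4: a pole of order 1; residue 1607/476.

Denominator factor (u - 3/4): pole of order 1 at 3/4, modulus 3/4.
The radius of convergence is the smallest modulus among the singular points: 3/4.
At the order-1 pole 3/4 set g(u) = (u - (3/4))*f(u) = 37*u/7 - 10/17.
Simple pole: residue = g(a) at a = 3/4, which is 1607/476.


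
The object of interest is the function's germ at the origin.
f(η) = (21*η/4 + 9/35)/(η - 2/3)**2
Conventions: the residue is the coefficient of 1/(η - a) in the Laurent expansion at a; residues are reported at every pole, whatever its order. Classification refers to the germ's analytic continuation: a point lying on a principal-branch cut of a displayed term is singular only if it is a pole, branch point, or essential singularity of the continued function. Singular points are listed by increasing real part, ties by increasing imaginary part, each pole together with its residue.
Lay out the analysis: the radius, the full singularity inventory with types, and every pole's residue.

Radius of convergence at 0: 2/3.
At 2/3: a pole of order 2; residue 21/4.

Denominator factor (η - 2/3)^2: pole of order 2 at 2/3, modulus 2/3.
The radius of convergence is the smallest modulus among the singular points: 2/3.
At the order-2 pole 2/3 set g(η) = (η - (2/3))^2*f(η) = 21*η/4 + 9/35.
Order-2 pole: residue = g'(a); g'(2/3) = 21/4, so the residue is 21/4.


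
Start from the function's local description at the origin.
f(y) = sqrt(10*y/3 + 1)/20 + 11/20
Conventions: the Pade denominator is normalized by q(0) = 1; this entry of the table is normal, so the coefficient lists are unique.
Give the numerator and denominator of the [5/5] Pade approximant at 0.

The Pade approximant has numerator coefficients [3/5, 55/12, 110/9, 1925/144, 6875/1296, 6875/15552]; denominator coefficients [1, 15/2, 175/9, 4375/216, 3125/432, 3125/7776].

Taylor coefficients needed (expand at 0): a_0 = 3/5, a_1 = 1/12, a_2 = -5/72, a_3 = 25/216, a_4 = -625/2592, a_5 = 4375/7776, a_6 = -21875/15552, a_7 = 171875/46656, a_8 = -11171875/1119744, a_9 = 279296875/10077696, a_10 = -4748046875/60466176.
Write the denominator as Q(y) = 1 + q1*y + q2*y^2 + q3*y^3 + q4*y^4 + q5*y^5. Requiring Q*f - P = O(y^11) with deg P <= 5 kills the coefficients of y^6..y^10 in Q*f:
  y^6: a_6 + q1*a_5 + q2*a_4 + q3*a_3 + q4*a_2 + q5*a_1 = 0, i.e. -21875/15552 + (4375/7776)*q1 + (-625/2592)*q2 + (25/216)*q3 + (-5/72)*q4 + (1/12)*q5 = 0.
  y^7: a_7 + q1*a_6 + q2*a_5 + q3*a_4 + q4*a_3 + q5*a_2 = 0, i.e. 171875/46656 + (-21875/15552)*q1 + (4375/7776)*q2 + (-625/2592)*q3 + (25/216)*q4 + (-5/72)*q5 = 0.
  y^8: a_8 + q1*a_7 + q2*a_6 + q3*a_5 + q4*a_4 + q5*a_3 = 0, i.e. -11171875/1119744 + (171875/46656)*q1 + (-21875/15552)*q2 + (4375/7776)*q3 + (-625/2592)*q4 + (25/216)*q5 = 0.
  y^9: a_9 + q1*a_8 + q2*a_7 + q3*a_6 + q4*a_5 + q5*a_4 = 0, i.e. 279296875/10077696 + (-11171875/1119744)*q1 + (171875/46656)*q2 + (-21875/15552)*q3 + (4375/7776)*q4 + (-625/2592)*q5 = 0.
  y^10: a_10 + q1*a_9 + q2*a_8 + q3*a_7 + q4*a_6 + q5*a_5 = 0, i.e. -4748046875/60466176 + (279296875/10077696)*q1 + (-11171875/1119744)*q2 + (171875/46656)*q3 + (-21875/15552)*q4 + (4375/7776)*q5 = 0.
Solving this linear system: q1 = 15/2, q2 = 175/9, q3 = 4375/216, q4 = 3125/432, q5 = 3125/7776.
The numerator is Q*f truncated at degree 5: P0 = a_0 = 3/5; P1 = a_1 + q1*a_0 = 55/12; P2 = a_2 + q1*a_1 + q2*a_0 = 110/9; P3 = a_3 + q1*a_2 + q2*a_1 + q3*a_0 = 1925/144; P4 = a_4 + q1*a_3 + q2*a_2 + q3*a_1 + q4*a_0 = 6875/1296; P5 = a_5 + q1*a_4 + q2*a_3 + q3*a_2 + q4*a_1 + q5*a_0 = 6875/15552.


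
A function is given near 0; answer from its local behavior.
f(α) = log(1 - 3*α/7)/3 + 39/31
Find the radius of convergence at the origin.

The radius of convergence is 7/3.

Branch term (1/3)*log(1 - α/(7/3)): its argument vanishes at α = 7/3, a logarithmic branch point, modulus 7/3.
The radius of convergence is the smallest modulus among the singular points: 7/3.


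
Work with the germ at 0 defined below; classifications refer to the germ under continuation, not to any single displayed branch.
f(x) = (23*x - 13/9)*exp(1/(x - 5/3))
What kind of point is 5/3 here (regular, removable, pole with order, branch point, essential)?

The exponent 1/(x - (5/3)) has a pole at 5/3, so exp(1/(x - (5/3))) takes every nonzero value near it: an essential singularity (not a pole of any order).

The point is an essential singularity.


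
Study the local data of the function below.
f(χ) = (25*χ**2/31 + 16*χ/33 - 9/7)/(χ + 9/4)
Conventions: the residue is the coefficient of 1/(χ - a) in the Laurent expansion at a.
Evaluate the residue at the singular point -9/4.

At the order-1 pole -9/4 set g(χ) = (χ - (-9/4))*f(χ) = 25*χ**2/31 + 16*χ/33 - 9/7.
Simple pole: residue = g(a) at a = -9/4, which is 65157/38192.

The residue is 65157/38192.


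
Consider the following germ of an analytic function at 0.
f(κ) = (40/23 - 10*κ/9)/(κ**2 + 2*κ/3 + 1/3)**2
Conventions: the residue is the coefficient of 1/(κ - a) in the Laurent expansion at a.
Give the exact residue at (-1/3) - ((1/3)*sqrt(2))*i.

The factor κ**2 + 2*κ/3 + 1/3 splits as (κ - a)(κ - a') with a = (-1/3) - ((1/3)*sqrt(2))*i, a' = (-1/3) + ((1/3)*sqrt(2))*i. At the order-2 pole a set g(κ) = (κ - a)^2*f(κ) = [40/23 - 10*κ/9] / (κ - a')^2.
Order-2 pole: residue = g'(a); g'((-1/3) - ((1/3)*sqrt(2))*i) = ((655/184)*sqrt(2))*i, so the residue is ((655/184)*sqrt(2))*i.

The residue is ((655/184)*sqrt(2))*i.


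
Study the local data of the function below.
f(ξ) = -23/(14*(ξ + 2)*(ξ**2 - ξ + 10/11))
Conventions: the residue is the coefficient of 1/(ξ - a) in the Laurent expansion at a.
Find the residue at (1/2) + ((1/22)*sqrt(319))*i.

The residue is (253/2128) + ((1265/61712)*sqrt(319))*i.

The factor ξ**2 - ξ + 10/11 splits as (ξ - a)(ξ - a') with a = (1/2) + ((1/22)*sqrt(319))*i, a' = (1/2) - ((1/22)*sqrt(319))*i. At the order-1 pole a set g(ξ) = (ξ - a)*f(ξ) = [-23/(14*(ξ + 2))] / (ξ - a').
Simple pole: residue = g(a) at a = (1/2) + ((1/22)*sqrt(319))*i, which is (253/2128) + ((1265/61712)*sqrt(319))*i.


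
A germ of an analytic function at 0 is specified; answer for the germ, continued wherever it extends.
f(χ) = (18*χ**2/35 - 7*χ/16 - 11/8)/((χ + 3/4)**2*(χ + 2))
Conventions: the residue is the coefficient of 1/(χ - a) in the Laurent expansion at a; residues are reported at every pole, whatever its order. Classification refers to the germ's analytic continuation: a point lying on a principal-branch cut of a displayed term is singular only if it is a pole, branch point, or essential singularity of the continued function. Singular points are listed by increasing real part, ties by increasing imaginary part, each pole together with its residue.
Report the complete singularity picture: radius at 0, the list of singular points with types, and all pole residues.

Radius of convergence at 0: 3/4.
At -2: a pole of order 1; residue 872/875.
At -3/4: a pole of order 2; residue -422/875.

Denominator factor (χ + 2): pole of order 1 at -2, modulus 2.
Denominator factor (χ + 3/4)^2: pole of order 2 at -3/4, modulus 3/4.
The radius of convergence is the smallest modulus among the singular points: 3/4.
At the order-1 pole -2 set g(χ) = (χ - (-2))*f(χ) = (18*χ**2/35 - 7*χ/16 - 11/8)/(χ + 3/4)**2.
Simple pole: residue = g(a) at a = -2, which is 872/875.
At the order-2 pole -3/4 set g(χ) = (χ - (-3/4))^2*f(χ) = (18*χ**2/35 - 7*χ/16 - 11/8)/(χ + 2).
Order-2 pole: residue = g'(a); g'(-3/4) = -422/875, so the residue is -422/875.
List the singular points by increasing real part (a conjugate pair: the negative imaginary part first).


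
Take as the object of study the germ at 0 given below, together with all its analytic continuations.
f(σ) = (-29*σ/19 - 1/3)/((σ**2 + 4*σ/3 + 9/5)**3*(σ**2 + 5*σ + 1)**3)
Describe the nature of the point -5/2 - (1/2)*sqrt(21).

The point is a pole of order 3.

The denominator factor σ**2 + 5*σ + 1 vanishes at -5/2 - (1/2)*sqrt(21) and appears to the power 3; the numerator there equals 397/114 + (29/38)*sqrt(21), nonzero, and no other factor vanishes.
Hence a pole whose order is the multiplicity, 3.


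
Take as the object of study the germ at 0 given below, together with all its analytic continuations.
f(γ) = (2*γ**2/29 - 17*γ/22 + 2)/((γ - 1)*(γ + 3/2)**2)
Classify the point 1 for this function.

The point is a pole of order 1.

The denominator factor γ - 1 vanishes at 1 and appears to the power 1; the numerator there equals 827/638, nonzero, and no other factor vanishes.
Hence a pole whose order is the multiplicity, 1.


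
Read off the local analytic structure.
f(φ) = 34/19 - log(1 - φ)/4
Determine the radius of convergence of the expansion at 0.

The radius of convergence is 1.

Branch term (-1/4)*log(1 - φ/(1)): its argument vanishes at φ = 1, a logarithmic branch point, modulus 1.
The radius of convergence is the smallest modulus among the singular points: 1.


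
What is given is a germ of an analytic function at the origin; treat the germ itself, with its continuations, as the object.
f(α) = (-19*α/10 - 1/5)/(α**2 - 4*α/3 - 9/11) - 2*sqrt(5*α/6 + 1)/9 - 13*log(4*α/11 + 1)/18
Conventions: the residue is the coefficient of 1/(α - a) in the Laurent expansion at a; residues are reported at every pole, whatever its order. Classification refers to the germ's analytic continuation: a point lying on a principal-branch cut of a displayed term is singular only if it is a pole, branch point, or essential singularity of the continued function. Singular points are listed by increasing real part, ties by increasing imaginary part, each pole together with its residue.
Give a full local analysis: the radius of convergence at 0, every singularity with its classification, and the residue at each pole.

Radius of convergence at 0: -2/3 + (5/33)*sqrt(55).
At -11/4: a logarithmic branch point.
At -6/5: an algebraic (square-root) branch point.
At 2/3 - (5/33)*sqrt(55): a pole of order 1; residue -19/20 + (11/125)*sqrt(55).
At 2/3 + (5/33)*sqrt(55): a pole of order 1; residue -19/20 - (11/125)*sqrt(55).

Denominator factor (α**2 - 4*α/3 - 9/11): discriminant 500/99, real irrational roots 2/3 + (5/33)*sqrt(55) and 2/3 - (5/33)*sqrt(55); poles of order 1, moduli 2/3 + (5/33)*sqrt(55) and -2/3 + (5/33)*sqrt(55).
Branch term (-2/9)*sqrt(1 - α/(-6/5)): its argument vanishes at α = -6/5, a square-root branch point, modulus 6/5.
Branch term (-13/18)*log(1 - α/(-11/4)): its argument vanishes at α = -11/4, a logarithmic branch point, modulus 11/4.
The radius of convergence is the smallest modulus among the singular points: -2/3 + (5/33)*sqrt(55).
The branch terms are analytic at 2/3 - (5/33)*sqrt(55) and contribute nothing to the residue; only the rational part matters.
The factor α**2 - 4*α/3 - 9/11 splits as (α - a)(α - a') with a = 2/3 - (5/33)*sqrt(55), a' = 2/3 + (5/33)*sqrt(55). At the order-1 pole a set g(α) = (α - a)*(rational part) = [-19*α/10 - 1/5] / (α - a').
Simple pole: residue = g(a) at a = 2/3 - (5/33)*sqrt(55), which is -19/20 + (11/125)*sqrt(55).
The branch terms are analytic at 2/3 + (5/33)*sqrt(55) and contribute nothing to the residue; only the rational part matters.
The factor α**2 - 4*α/3 - 9/11 splits as (α - a)(α - a') with a = 2/3 + (5/33)*sqrt(55), a' = 2/3 - (5/33)*sqrt(55). At the order-1 pole a set g(α) = (α - a)*(rational part) = [-19*α/10 - 1/5] / (α - a').
Simple pole: residue = g(a) at a = 2/3 + (5/33)*sqrt(55), which is -19/20 - (11/125)*sqrt(55).
List the singular points by increasing real part (a conjugate pair: the negative imaginary part first).


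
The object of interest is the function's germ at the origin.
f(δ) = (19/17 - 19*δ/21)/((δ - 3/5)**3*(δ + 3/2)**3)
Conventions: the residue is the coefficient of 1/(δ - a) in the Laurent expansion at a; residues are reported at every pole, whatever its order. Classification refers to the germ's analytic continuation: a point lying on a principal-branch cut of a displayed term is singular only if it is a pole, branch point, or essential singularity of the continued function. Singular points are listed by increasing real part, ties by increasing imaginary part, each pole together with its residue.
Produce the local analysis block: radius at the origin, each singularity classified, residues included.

Denominator factor (δ + 3/2)^3: pole of order 3 at -3/2, modulus 3/2.
Denominator factor (δ - 3/5)^3: pole of order 3 at 3/5, modulus 3/5.
The radius of convergence is the smallest modulus among the singular points: 3/5.
At the order-3 pole -3/2 set g(δ) = (δ - (-3/2))^3*f(δ) = (19/17 - 19*δ/21)/(δ - 3/5)**3.
Order-3 pole: residue = g''(a)/2; g''(-3/2) = -72580000/162002673, so the residue is -36290000/162002673.
At the order-3 pole 3/5 set g(δ) = (δ - (3/5))^3*f(δ) = (19/17 - 19*δ/21)/(δ + 3/2)**3.
Order-3 pole: residue = g''(a)/2; g''(3/5) = 72580000/162002673, so the residue is 36290000/162002673.
List the singular points by increasing real part (a conjugate pair: the negative imaginary part first).

Radius of convergence at 0: 3/5.
At -3/2: a pole of order 3; residue -36290000/162002673.
At 3/5: a pole of order 3; residue 36290000/162002673.


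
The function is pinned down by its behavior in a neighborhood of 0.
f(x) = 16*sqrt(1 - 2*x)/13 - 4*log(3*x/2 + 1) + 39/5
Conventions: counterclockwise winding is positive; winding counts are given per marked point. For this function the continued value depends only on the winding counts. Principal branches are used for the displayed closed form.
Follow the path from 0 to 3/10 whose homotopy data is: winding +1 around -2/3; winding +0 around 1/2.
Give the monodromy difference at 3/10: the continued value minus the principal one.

The rational part is single-valued and drops out of the difference; each branch term changes only by its own monodromy.
(16/13)*sqrt(1 - x/(1/2)): winding +0 is even, the square root returns to the same sheet, contribution 0.
(-4)*log(1 - x/(-2/3)): each positive loop around -2/3 adds 2*pi*i to the log, so winding +1 contributes (-4)*(1)*2*pi*i = -(8)*pi*i.
Summing the contributions at x = 3/10 gives -(8)*pi*i.

Continued minus principal equals -(8)*pi*i.


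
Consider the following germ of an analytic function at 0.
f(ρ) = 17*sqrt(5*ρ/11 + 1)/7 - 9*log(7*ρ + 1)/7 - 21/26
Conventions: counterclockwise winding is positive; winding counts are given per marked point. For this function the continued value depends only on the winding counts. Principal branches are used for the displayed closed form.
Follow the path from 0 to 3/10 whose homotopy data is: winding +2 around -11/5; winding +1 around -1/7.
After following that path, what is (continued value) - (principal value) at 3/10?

Continued minus principal equals -(18/7)*pi*i.

The rational part is single-valued and drops out of the difference; each branch term changes only by its own monodromy.
(17/7)*sqrt(1 - ρ/(-11/5)): winding +2 is even, the square root returns to the same sheet, contribution 0.
(-9/7)*log(1 - ρ/(-1/7)): each positive loop around -1/7 adds 2*pi*i to the log, so winding +1 contributes (-9/7)*(1)*2*pi*i = -(18/7)*pi*i.
Summing the contributions at ρ = 3/10 gives -(18/7)*pi*i.


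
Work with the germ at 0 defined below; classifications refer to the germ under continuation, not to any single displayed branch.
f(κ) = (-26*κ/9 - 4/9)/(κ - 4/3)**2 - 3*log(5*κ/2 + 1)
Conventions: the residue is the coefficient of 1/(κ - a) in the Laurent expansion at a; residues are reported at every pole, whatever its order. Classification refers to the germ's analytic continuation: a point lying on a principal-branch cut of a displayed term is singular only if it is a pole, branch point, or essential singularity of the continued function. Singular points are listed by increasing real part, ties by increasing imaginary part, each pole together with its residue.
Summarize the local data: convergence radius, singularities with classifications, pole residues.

Radius of convergence at 0: 2/5.
At -2/5: a logarithmic branch point.
At 4/3: a pole of order 2; residue -26/9.

Denominator factor (κ - 4/3)^2: pole of order 2 at 4/3, modulus 4/3.
Branch term (-3)*log(1 - κ/(-2/5)): its argument vanishes at κ = -2/5, a logarithmic branch point, modulus 2/5.
The radius of convergence is the smallest modulus among the singular points: 2/5.
The branch term is analytic at 4/3 and contributes nothing to the residue; only the rational part matters.
At the order-2 pole 4/3 set g(κ) = (κ - (4/3))^2*(rational part) = -26*κ/9 - 4/9.
Order-2 pole: residue = g'(a); g'(4/3) = -26/9, so the residue is -26/9.
List the singular points by increasing real part (a conjugate pair: the negative imaginary part first).


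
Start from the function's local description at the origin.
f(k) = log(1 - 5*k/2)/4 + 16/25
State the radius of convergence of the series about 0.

Branch term (1/4)*log(1 - k/(2/5)): its argument vanishes at k = 2/5, a logarithmic branch point, modulus 2/5.
The radius of convergence is the smallest modulus among the singular points: 2/5.

The radius of convergence is 2/5.


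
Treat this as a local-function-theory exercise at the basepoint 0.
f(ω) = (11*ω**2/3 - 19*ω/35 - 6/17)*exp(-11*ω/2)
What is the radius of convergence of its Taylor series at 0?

The radius of convergence is infinite.

The factor exp(-11*ω/2) is entire and contributes no finite singular point.
The polynomial part has no poles.
No finite singular points: the Taylor series at 0 converges everywhere.


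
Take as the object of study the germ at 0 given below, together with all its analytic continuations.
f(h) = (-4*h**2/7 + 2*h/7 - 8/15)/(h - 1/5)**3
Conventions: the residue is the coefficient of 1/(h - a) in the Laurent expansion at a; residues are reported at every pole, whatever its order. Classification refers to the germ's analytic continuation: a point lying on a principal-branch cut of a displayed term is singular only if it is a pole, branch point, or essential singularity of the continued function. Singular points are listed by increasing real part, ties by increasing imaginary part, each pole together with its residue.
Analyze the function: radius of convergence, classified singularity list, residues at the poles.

Denominator factor (h - 1/5)^3: pole of order 3 at 1/5, modulus 1/5.
The radius of convergence is the smallest modulus among the singular points: 1/5.
At the order-3 pole 1/5 set g(h) = (h - (1/5))^3*f(h) = -4*h**2/7 + 2*h/7 - 8/15.
Order-3 pole: residue = g''(a)/2; g''(1/5) = -8/7, so the residue is -4/7.

Radius of convergence at 0: 1/5.
At 1/5: a pole of order 3; residue -4/7.


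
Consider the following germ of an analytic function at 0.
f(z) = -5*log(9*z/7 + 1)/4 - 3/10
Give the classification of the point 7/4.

The point is a regular point.

There is no denominator, hence no pole anywhere.
Branch term log(1 - z/(-7/9)): argument at 7/4 is 13/4, nonzero, so 7/4 is not its branch point (a point on a principal cut is still regular for the continued germ).
So the germ continues analytically to 7/4.


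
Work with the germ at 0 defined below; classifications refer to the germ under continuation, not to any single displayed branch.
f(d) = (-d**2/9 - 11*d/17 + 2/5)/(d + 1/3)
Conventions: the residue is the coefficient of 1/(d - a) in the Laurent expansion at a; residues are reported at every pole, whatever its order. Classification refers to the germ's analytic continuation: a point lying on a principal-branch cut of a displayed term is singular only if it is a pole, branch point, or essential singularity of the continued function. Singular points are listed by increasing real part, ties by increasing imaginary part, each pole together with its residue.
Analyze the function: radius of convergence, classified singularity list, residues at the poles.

Denominator factor (d + 1/3): pole of order 1 at -1/3, modulus 1/3.
The radius of convergence is the smallest modulus among the singular points: 1/3.
At the order-1 pole -1/3 set g(d) = (d - (-1/3))*f(d) = -d**2/9 - 11*d/17 + 2/5.
Simple pole: residue = g(a) at a = -1/3, which is 4154/6885.

Radius of convergence at 0: 1/3.
At -1/3: a pole of order 1; residue 4154/6885.
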